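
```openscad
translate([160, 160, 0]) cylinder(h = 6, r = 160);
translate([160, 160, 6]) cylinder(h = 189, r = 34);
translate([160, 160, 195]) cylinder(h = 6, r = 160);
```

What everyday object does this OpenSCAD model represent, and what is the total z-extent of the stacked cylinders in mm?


A spool. The overall height is 201 mm.

Three coaxial cylinders, large–small–large — a spool. Two 6 mm flanges and a 189 mm core give 6 + 189 + 6 = 201 mm.


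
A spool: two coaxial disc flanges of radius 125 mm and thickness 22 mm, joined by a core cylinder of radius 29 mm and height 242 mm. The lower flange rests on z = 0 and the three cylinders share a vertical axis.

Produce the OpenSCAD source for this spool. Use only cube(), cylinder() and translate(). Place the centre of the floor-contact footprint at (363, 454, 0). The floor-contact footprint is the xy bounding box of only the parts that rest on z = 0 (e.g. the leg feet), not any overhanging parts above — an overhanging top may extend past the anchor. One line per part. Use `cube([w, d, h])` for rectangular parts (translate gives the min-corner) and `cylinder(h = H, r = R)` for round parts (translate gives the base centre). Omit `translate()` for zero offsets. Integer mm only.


translate([363, 454, 0]) cylinder(h = 22, r = 125);
translate([363, 454, 22]) cylinder(h = 242, r = 29);
translate([363, 454, 264]) cylinder(h = 22, r = 125);


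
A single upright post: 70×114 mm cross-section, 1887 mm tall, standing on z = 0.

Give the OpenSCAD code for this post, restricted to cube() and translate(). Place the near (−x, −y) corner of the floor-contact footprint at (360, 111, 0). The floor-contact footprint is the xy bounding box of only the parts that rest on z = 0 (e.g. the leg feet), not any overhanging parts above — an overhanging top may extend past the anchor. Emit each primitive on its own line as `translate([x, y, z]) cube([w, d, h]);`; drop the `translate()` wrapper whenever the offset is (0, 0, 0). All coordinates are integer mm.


translate([360, 111, 0]) cube([70, 114, 1887]);


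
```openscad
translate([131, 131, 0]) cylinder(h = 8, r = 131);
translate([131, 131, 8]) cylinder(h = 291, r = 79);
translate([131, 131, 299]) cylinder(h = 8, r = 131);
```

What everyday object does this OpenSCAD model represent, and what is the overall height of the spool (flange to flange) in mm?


A spool. The overall height is 307 mm.

Three coaxial cylinders, large–small–large — a spool. Two 8 mm flanges and a 291 mm core give 8 + 291 + 8 = 307 mm.


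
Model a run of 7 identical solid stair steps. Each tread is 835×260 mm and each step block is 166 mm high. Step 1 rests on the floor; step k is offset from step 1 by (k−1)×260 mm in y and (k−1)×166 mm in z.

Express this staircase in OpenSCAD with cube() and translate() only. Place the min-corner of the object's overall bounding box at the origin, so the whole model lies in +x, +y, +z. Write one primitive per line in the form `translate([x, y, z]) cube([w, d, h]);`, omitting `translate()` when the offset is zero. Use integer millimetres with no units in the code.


cube([835, 260, 166]);
translate([0, 260, 166]) cube([835, 260, 166]);
translate([0, 520, 332]) cube([835, 260, 166]);
translate([0, 780, 498]) cube([835, 260, 166]);
translate([0, 1040, 664]) cube([835, 260, 166]);
translate([0, 1300, 830]) cube([835, 260, 166]);
translate([0, 1560, 996]) cube([835, 260, 166]);


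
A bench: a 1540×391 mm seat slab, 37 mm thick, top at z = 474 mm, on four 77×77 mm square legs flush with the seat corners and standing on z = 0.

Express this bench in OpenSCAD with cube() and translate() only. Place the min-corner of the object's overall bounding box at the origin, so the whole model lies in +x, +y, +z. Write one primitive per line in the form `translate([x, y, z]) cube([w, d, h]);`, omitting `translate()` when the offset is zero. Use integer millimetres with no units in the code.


// leg_h = 474 − 37 = 437
translate([0, 0, 437]) cube([1540, 391, 37]);
cube([77, 77, 437]);
translate([0, 314, 0]) cube([77, 77, 437]);
translate([1463, 0, 0]) cube([77, 77, 437]);
translate([1463, 314, 0]) cube([77, 77, 437]);


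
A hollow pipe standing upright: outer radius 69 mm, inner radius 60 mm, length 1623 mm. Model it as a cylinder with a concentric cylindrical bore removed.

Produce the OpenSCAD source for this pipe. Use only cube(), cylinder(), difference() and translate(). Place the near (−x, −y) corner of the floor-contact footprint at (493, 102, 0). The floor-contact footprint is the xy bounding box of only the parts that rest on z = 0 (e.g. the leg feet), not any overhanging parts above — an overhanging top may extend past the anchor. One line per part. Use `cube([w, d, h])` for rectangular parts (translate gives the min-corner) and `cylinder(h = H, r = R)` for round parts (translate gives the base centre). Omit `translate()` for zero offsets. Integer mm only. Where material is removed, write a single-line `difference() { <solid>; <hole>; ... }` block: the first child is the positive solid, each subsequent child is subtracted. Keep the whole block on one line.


difference() { translate([562, 171, 0]) cylinder(h = 1623, r = 69); translate([562, 171, 0]) cylinder(h = 1623, r = 60); }


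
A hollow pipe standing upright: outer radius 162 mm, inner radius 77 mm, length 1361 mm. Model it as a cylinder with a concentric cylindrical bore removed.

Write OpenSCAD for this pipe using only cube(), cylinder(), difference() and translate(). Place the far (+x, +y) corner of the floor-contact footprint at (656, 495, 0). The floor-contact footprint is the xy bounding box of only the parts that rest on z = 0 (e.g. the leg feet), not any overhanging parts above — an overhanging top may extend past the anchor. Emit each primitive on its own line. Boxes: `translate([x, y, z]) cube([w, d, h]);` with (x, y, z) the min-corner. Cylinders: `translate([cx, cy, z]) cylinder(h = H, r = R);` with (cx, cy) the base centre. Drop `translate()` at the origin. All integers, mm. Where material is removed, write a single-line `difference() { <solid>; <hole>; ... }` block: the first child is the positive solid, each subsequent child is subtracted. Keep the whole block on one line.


difference() { translate([494, 333, 0]) cylinder(h = 1361, r = 162); translate([494, 333, 0]) cylinder(h = 1361, r = 77); }


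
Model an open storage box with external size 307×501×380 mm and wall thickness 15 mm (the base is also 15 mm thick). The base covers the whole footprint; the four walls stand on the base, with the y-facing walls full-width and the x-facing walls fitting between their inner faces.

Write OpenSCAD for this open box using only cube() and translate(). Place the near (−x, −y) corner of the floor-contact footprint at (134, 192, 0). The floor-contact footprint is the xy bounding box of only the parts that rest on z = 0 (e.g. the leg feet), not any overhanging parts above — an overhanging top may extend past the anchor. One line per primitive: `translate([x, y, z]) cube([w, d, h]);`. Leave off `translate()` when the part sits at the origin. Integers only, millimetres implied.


translate([134, 192, 0]) cube([307, 501, 15]);
translate([134, 192, 15]) cube([307, 15, 365]);
translate([134, 678, 15]) cube([307, 15, 365]);
translate([134, 207, 15]) cube([15, 471, 365]);
translate([426, 207, 15]) cube([15, 471, 365]);


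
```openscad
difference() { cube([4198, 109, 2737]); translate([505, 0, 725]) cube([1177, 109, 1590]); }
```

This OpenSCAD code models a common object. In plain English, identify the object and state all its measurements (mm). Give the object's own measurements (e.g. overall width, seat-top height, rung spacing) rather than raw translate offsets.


A wall 4198 mm long (x), 109 mm thick (y), 2737 mm tall, with a rectangular window opening cut through it. The opening is 1177 mm wide and 1590 mm tall; its sill is at z = 725 mm and its near (−x) edge is 505 mm from the wall's −x end. The opening passes through the full wall thickness.


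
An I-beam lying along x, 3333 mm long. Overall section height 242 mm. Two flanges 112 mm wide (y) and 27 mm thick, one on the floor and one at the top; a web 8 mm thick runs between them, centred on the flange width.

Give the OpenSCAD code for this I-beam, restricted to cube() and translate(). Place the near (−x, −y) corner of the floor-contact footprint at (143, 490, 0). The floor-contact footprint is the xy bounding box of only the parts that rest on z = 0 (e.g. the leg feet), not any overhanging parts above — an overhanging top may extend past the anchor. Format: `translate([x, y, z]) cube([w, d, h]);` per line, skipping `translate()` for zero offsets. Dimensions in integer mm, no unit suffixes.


translate([143, 490, 0]) cube([3333, 112, 27]);
translate([143, 542, 27]) cube([3333, 8, 188]);
translate([143, 490, 215]) cube([3333, 112, 27]);


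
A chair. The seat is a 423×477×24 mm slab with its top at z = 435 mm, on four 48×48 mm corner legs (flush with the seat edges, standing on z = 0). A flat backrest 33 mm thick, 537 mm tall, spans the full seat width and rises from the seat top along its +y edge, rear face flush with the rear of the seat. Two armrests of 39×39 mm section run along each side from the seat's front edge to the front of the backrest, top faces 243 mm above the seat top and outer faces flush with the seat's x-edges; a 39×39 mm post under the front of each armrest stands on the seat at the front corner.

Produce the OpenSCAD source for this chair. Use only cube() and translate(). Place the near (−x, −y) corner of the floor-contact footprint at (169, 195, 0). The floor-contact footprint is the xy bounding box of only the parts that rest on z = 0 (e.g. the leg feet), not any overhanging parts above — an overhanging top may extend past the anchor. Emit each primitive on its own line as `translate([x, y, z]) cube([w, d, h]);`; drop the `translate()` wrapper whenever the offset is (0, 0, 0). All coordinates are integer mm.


translate([169, 195, 411]) cube([423, 477, 24]);
translate([169, 195, 0]) cube([48, 48, 411]);
translate([544, 195, 0]) cube([48, 48, 411]);
translate([169, 624, 0]) cube([48, 48, 411]);
translate([544, 624, 0]) cube([48, 48, 411]);
translate([169, 639, 435]) cube([423, 33, 537]);
translate([169, 195, 639]) cube([39, 444, 39]);
translate([553, 195, 639]) cube([39, 444, 39]);
translate([169, 195, 435]) cube([39, 39, 204]);
translate([553, 195, 435]) cube([39, 39, 204]);


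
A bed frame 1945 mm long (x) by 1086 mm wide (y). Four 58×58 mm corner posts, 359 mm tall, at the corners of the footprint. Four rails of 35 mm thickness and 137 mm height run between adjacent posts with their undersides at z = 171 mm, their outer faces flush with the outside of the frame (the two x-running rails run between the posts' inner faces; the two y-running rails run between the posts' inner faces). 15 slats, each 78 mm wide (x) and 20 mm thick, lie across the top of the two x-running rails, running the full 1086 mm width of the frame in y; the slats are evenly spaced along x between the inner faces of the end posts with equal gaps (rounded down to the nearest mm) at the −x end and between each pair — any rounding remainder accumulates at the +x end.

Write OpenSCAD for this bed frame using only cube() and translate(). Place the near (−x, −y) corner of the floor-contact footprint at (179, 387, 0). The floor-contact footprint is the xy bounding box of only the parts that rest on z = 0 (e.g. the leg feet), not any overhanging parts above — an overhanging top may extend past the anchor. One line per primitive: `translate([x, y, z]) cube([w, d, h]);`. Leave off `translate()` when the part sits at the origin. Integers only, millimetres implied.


translate([179, 387, 0]) cube([58, 58, 359]);
translate([179, 1415, 0]) cube([58, 58, 359]);
translate([2066, 387, 0]) cube([58, 58, 359]);
translate([2066, 1415, 0]) cube([58, 58, 359]);
translate([237, 387, 171]) cube([1829, 35, 137]);
translate([237, 1438, 171]) cube([1829, 35, 137]);
translate([179, 445, 171]) cube([35, 970, 137]);
translate([2089, 445, 171]) cube([35, 970, 137]);
translate([278, 387, 308]) cube([78, 1086, 20]);
translate([397, 387, 308]) cube([78, 1086, 20]);
translate([516, 387, 308]) cube([78, 1086, 20]);
translate([635, 387, 308]) cube([78, 1086, 20]);
translate([754, 387, 308]) cube([78, 1086, 20]);
translate([873, 387, 308]) cube([78, 1086, 20]);
translate([992, 387, 308]) cube([78, 1086, 20]);
translate([1111, 387, 308]) cube([78, 1086, 20]);
translate([1230, 387, 308]) cube([78, 1086, 20]);
translate([1349, 387, 308]) cube([78, 1086, 20]);
translate([1468, 387, 308]) cube([78, 1086, 20]);
translate([1587, 387, 308]) cube([78, 1086, 20]);
translate([1706, 387, 308]) cube([78, 1086, 20]);
translate([1825, 387, 308]) cube([78, 1086, 20]);
translate([1944, 387, 308]) cube([78, 1086, 20]);


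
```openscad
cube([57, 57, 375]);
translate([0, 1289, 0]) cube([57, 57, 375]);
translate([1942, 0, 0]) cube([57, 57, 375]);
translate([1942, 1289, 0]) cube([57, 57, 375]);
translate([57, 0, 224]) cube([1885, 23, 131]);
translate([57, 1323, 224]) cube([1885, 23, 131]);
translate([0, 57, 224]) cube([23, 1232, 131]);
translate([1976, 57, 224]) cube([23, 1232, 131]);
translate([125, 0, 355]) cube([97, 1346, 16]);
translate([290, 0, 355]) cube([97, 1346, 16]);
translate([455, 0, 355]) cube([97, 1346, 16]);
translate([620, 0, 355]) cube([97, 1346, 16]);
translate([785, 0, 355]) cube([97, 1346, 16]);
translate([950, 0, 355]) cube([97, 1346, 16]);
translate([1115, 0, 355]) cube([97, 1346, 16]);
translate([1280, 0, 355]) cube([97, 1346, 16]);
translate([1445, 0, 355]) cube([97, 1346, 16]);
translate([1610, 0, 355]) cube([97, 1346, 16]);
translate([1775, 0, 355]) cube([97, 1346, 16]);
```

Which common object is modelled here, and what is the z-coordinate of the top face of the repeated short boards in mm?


A bed frame. The slat-top height is 371 mm.

Four posts, four rails, and a row of slats — a bed frame. Slats sit on the rails at z = 224 + 131 = 355; with slat thickness 16, the top is 371 mm.


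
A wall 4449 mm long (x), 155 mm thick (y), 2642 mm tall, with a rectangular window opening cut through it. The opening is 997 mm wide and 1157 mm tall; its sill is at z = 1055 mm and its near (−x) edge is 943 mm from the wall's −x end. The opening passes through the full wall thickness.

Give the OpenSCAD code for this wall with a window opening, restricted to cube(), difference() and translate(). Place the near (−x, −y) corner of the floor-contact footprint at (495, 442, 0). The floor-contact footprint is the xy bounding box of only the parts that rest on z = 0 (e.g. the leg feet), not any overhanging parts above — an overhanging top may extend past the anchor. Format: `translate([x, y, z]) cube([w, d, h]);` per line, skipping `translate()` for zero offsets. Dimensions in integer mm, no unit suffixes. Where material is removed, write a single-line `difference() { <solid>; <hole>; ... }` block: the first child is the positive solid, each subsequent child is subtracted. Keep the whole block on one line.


difference() { translate([495, 442, 0]) cube([4449, 155, 2642]); translate([1438, 442, 1055]) cube([997, 155, 1157]); }


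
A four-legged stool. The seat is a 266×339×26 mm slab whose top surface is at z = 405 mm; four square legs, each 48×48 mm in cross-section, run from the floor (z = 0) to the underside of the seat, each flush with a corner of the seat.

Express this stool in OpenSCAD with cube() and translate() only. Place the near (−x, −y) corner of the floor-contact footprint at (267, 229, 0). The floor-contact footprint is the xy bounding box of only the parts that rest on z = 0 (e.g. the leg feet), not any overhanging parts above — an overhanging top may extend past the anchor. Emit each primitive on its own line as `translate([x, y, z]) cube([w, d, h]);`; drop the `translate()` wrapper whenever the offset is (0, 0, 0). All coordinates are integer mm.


translate([267, 229, 379]) cube([266, 339, 26]);
translate([267, 229, 0]) cube([48, 48, 379]);
translate([485, 229, 0]) cube([48, 48, 379]);
translate([267, 520, 0]) cube([48, 48, 379]);
translate([485, 520, 0]) cube([48, 48, 379]);


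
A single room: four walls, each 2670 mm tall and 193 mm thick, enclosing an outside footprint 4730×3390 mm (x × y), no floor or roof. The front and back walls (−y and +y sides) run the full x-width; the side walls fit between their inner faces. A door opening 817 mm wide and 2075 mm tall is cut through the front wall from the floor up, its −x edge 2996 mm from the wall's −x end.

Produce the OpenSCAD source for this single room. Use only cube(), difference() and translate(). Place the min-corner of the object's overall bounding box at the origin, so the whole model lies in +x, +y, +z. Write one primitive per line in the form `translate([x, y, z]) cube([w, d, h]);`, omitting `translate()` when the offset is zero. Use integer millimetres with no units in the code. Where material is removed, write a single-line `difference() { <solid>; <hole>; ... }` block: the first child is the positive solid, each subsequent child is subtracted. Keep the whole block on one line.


difference() { cube([4730, 193, 2670]); translate([2996, 0, 0]) cube([817, 193, 2075]); }
translate([0, 3197, 0]) cube([4730, 193, 2670]);
translate([0, 193, 0]) cube([193, 3004, 2670]);
translate([4537, 193, 0]) cube([193, 3004, 2670]);


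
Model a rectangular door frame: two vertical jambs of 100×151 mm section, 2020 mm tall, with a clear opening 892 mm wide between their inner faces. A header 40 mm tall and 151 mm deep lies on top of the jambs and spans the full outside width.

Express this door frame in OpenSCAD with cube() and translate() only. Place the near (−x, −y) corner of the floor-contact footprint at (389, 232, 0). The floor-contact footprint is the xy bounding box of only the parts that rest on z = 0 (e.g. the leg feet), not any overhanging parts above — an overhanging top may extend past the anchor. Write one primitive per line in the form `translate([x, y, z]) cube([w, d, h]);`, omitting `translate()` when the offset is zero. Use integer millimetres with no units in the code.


translate([389, 232, 0]) cube([100, 151, 2020]);
translate([1381, 232, 0]) cube([100, 151, 2020]);
translate([389, 232, 2020]) cube([1092, 151, 40]);


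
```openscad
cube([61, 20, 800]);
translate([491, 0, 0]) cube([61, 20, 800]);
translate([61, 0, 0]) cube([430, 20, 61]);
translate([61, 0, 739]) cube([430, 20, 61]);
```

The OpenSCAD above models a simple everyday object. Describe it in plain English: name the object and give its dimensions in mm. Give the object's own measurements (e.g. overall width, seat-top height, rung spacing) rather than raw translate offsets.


A rectangular picture frame lying in the x–z plane (depth along y). The opening is 430 mm wide (x) by 678 mm tall (z), surrounded by a border 61 mm wide on all four sides. The frame is 20 mm deep and is made of two full-height vertical stiles with two horizontal rails fitted between them.


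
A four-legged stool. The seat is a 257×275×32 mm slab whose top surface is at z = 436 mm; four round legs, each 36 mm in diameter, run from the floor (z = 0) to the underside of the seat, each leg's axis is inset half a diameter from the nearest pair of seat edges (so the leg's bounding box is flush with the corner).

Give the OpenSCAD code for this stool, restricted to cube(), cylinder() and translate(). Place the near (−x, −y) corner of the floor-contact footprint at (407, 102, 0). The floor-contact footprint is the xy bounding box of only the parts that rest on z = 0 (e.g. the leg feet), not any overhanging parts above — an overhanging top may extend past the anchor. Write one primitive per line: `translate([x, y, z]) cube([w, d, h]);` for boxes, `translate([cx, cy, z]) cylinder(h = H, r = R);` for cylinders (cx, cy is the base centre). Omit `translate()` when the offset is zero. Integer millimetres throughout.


translate([407, 102, 404]) cube([257, 275, 32]);
translate([425, 120, 0]) cylinder(h = 404, r = 18);
translate([646, 120, 0]) cylinder(h = 404, r = 18);
translate([425, 359, 0]) cylinder(h = 404, r = 18);
translate([646, 359, 0]) cylinder(h = 404, r = 18);


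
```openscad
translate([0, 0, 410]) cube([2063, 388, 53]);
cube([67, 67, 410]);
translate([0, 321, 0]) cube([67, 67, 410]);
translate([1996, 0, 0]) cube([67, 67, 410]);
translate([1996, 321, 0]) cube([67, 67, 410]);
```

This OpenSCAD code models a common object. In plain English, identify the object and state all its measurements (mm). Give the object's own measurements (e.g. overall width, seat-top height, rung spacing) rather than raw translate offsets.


A bench: a 2063×388 mm seat slab, 53 mm thick, top at z = 463 mm, on four 67×67 mm square legs flush with the seat corners and standing on z = 0.


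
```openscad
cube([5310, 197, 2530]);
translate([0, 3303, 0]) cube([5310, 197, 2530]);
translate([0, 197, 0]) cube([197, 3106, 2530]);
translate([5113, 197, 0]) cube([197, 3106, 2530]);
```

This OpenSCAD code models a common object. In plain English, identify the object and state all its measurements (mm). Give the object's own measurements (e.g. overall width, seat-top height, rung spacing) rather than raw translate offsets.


The wall frame of a small rectangular building: four walls, each 2530 mm tall and 197 mm thick, enclosing a footprint 5310 mm (x) by 3500 mm (y) outside-to-outside, with no floor or roof. The front and back walls (the −y and +y sides) span the full width; the two side walls fit between them.


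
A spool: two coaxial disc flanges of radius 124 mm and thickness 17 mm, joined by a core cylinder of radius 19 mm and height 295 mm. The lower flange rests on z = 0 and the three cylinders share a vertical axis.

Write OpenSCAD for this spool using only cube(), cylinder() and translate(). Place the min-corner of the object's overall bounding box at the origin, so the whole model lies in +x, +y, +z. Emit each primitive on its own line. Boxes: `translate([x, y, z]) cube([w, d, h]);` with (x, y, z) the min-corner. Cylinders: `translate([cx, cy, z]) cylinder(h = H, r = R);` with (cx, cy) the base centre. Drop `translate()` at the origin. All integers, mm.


translate([124, 124, 0]) cylinder(h = 17, r = 124);
translate([124, 124, 17]) cylinder(h = 295, r = 19);
translate([124, 124, 312]) cylinder(h = 17, r = 124);


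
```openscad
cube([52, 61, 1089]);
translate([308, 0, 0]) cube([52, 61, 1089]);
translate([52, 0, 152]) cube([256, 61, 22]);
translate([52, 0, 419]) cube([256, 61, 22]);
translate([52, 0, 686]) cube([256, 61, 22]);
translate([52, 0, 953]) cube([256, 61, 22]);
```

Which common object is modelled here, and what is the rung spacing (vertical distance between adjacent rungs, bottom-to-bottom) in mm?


A ladder. The rung spacing is 267 mm.

Two tall 52×61 posts with 4 short bars between them — a ladder. Adjacent rungs sit at z = 152 and z = 419, so the spacing is 419 − 152 = 267 mm.


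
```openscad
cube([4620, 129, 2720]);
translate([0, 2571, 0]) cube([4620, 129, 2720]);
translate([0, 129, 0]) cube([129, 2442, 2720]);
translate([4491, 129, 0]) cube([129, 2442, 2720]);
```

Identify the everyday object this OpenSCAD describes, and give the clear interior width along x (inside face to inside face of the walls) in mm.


A house (or room) frame. The interior width is 4362 mm.

Four 2720 mm walls enclosing a rectangle with no floor or roof — a room or house frame. Outside width is 4620 mm and wall thickness is 129 mm, so the interior width is 4620 − 2 × 129 = 4362 mm.


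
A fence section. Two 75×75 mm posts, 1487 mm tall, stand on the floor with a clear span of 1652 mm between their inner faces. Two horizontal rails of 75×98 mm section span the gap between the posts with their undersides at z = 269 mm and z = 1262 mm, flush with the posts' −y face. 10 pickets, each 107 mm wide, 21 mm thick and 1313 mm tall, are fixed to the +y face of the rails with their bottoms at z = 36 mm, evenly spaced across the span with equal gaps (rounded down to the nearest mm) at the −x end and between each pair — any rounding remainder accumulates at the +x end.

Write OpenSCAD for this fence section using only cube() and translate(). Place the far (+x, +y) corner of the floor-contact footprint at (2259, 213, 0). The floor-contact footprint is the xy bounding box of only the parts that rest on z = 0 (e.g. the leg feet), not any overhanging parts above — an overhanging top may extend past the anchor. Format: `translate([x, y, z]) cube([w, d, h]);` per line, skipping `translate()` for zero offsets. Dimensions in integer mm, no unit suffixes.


translate([457, 138, 0]) cube([75, 75, 1487]);
translate([2184, 138, 0]) cube([75, 75, 1487]);
translate([532, 138, 269]) cube([1652, 75, 98]);
translate([532, 138, 1262]) cube([1652, 75, 98]);
translate([584, 213, 36]) cube([107, 21, 1313]);
translate([743, 213, 36]) cube([107, 21, 1313]);
translate([902, 213, 36]) cube([107, 21, 1313]);
translate([1061, 213, 36]) cube([107, 21, 1313]);
translate([1220, 213, 36]) cube([107, 21, 1313]);
translate([1379, 213, 36]) cube([107, 21, 1313]);
translate([1538, 213, 36]) cube([107, 21, 1313]);
translate([1697, 213, 36]) cube([107, 21, 1313]);
translate([1856, 213, 36]) cube([107, 21, 1313]);
translate([2015, 213, 36]) cube([107, 21, 1313]);


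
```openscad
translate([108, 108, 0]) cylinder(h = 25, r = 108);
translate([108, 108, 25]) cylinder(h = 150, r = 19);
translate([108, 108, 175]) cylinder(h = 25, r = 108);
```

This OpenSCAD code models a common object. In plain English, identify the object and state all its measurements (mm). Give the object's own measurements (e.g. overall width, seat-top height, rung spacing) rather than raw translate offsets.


A spool: two coaxial disc flanges of radius 108 mm and thickness 25 mm, joined by a core cylinder of radius 19 mm and height 150 mm. The lower flange rests on z = 0 and the three cylinders share a vertical axis.


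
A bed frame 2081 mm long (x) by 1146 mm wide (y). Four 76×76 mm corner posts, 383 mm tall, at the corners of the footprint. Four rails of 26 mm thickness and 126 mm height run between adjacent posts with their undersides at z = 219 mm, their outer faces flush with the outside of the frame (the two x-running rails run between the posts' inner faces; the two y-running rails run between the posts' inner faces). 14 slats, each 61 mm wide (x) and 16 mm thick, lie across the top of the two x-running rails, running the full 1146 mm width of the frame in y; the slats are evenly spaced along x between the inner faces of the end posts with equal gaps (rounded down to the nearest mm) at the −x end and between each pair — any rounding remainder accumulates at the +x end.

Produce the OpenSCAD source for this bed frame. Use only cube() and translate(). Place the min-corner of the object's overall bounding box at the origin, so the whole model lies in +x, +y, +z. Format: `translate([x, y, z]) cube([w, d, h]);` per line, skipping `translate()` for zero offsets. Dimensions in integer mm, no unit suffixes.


cube([76, 76, 383]);
translate([0, 1070, 0]) cube([76, 76, 383]);
translate([2005, 0, 0]) cube([76, 76, 383]);
translate([2005, 1070, 0]) cube([76, 76, 383]);
translate([76, 0, 219]) cube([1929, 26, 126]);
translate([76, 1120, 219]) cube([1929, 26, 126]);
translate([0, 76, 219]) cube([26, 994, 126]);
translate([2055, 76, 219]) cube([26, 994, 126]);
translate([147, 0, 345]) cube([61, 1146, 16]);
translate([279, 0, 345]) cube([61, 1146, 16]);
translate([411, 0, 345]) cube([61, 1146, 16]);
translate([543, 0, 345]) cube([61, 1146, 16]);
translate([675, 0, 345]) cube([61, 1146, 16]);
translate([807, 0, 345]) cube([61, 1146, 16]);
translate([939, 0, 345]) cube([61, 1146, 16]);
translate([1071, 0, 345]) cube([61, 1146, 16]);
translate([1203, 0, 345]) cube([61, 1146, 16]);
translate([1335, 0, 345]) cube([61, 1146, 16]);
translate([1467, 0, 345]) cube([61, 1146, 16]);
translate([1599, 0, 345]) cube([61, 1146, 16]);
translate([1731, 0, 345]) cube([61, 1146, 16]);
translate([1863, 0, 345]) cube([61, 1146, 16]);


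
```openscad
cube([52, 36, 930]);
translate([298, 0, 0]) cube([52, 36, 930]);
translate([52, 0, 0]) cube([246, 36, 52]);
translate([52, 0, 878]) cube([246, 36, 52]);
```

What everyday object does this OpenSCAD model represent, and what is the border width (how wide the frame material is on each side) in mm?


A picture frame. The border width is 52 mm.

Four thin pieces enclosing a rectangular opening — a picture frame. The two full-height stiles are 930 mm tall; the top rail sits at z = 878 and is 52 mm tall, so the border above the opening is 930 − 878 = 52 mm, matching the stile x-width.


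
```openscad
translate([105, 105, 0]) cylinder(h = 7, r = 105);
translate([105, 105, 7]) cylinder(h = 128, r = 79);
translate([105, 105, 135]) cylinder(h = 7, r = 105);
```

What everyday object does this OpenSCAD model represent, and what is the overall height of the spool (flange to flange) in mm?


A spool. The overall height is 142 mm.

Three coaxial cylinders, large–small–large — a spool. Two 7 mm flanges and a 128 mm core give 7 + 128 + 7 = 142 mm.


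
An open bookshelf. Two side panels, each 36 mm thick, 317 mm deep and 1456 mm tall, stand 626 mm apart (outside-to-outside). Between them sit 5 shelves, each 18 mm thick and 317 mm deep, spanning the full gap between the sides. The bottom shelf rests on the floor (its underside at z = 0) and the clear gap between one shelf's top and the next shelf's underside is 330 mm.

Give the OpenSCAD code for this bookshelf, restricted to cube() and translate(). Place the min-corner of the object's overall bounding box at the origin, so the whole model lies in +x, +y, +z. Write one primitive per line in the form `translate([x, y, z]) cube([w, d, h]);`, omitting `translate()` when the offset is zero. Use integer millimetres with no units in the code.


cube([36, 317, 1456]);
translate([590, 0, 0]) cube([36, 317, 1456]);
translate([36, 0, 0]) cube([554, 317, 18]);
translate([36, 0, 348]) cube([554, 317, 18]);
translate([36, 0, 696]) cube([554, 317, 18]);
translate([36, 0, 1044]) cube([554, 317, 18]);
translate([36, 0, 1392]) cube([554, 317, 18]);


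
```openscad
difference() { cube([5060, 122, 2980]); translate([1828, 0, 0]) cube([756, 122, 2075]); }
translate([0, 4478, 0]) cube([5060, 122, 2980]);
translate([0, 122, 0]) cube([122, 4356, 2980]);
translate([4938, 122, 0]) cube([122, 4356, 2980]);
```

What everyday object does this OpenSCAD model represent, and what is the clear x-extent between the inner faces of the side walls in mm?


A single room. The interior width is 4816 mm.

Four walls enclosing a rectangle with a door in the front wall — a room. Outside width 5060 minus two 122 mm walls gives 4816 mm.


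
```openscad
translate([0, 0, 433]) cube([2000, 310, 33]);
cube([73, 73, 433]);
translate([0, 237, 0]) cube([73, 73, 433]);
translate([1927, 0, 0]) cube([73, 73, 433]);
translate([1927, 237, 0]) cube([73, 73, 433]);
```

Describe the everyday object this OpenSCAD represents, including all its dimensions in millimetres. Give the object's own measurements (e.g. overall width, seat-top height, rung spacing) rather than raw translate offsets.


A bench: a 2000×310 mm seat slab, 33 mm thick, top at z = 466 mm, on four 73×73 mm square legs flush with the seat corners and standing on z = 0.


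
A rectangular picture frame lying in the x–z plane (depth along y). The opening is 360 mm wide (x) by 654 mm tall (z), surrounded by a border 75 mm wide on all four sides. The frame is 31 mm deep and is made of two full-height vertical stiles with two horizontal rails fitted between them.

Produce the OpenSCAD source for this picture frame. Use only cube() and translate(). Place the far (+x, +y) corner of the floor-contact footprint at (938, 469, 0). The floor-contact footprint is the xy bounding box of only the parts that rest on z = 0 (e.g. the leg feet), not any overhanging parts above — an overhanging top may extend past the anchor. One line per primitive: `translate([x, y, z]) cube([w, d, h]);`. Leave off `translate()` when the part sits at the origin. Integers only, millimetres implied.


translate([428, 438, 0]) cube([75, 31, 804]);
translate([863, 438, 0]) cube([75, 31, 804]);
translate([503, 438, 0]) cube([360, 31, 75]);
translate([503, 438, 729]) cube([360, 31, 75]);


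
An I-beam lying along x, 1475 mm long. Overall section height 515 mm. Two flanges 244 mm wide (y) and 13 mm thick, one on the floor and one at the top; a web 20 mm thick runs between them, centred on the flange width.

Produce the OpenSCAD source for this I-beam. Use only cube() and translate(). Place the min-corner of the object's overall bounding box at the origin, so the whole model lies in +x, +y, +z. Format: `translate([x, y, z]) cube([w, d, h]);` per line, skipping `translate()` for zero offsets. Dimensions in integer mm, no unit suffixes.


cube([1475, 244, 13]);
translate([0, 112, 13]) cube([1475, 20, 489]);
translate([0, 0, 502]) cube([1475, 244, 13]);


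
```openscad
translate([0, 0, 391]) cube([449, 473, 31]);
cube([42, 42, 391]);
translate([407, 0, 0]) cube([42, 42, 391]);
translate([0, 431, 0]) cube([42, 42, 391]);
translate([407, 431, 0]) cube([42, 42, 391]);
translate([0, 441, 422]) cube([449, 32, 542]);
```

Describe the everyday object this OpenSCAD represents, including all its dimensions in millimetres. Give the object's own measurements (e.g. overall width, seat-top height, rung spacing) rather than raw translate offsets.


A chair. The seat is a 449×473×31 mm slab with its top at z = 422 mm, on four 42×42 mm corner legs (flush with the seat edges, standing on z = 0). A flat backrest 32 mm thick, 542 mm tall, spans the full seat width and rises from the seat top along its +y edge, rear face flush with the rear of the seat.


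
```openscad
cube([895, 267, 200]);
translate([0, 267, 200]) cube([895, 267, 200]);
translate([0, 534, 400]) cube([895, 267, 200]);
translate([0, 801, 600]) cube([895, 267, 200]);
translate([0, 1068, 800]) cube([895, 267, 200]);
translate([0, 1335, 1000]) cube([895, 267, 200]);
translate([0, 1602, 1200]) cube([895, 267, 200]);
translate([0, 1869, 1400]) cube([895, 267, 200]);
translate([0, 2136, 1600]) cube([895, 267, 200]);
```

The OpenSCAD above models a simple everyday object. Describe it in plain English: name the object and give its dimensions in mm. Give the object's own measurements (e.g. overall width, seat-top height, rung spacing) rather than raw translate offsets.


A straight staircase of 9 solid steps. Each step is 895 mm wide (x), 267 mm deep (y, the going) and 200 mm tall (the rise). The first step rests on the floor; each subsequent step sits one going further in +y and one rise higher in +z, directly behind and above the previous step with no overlap.


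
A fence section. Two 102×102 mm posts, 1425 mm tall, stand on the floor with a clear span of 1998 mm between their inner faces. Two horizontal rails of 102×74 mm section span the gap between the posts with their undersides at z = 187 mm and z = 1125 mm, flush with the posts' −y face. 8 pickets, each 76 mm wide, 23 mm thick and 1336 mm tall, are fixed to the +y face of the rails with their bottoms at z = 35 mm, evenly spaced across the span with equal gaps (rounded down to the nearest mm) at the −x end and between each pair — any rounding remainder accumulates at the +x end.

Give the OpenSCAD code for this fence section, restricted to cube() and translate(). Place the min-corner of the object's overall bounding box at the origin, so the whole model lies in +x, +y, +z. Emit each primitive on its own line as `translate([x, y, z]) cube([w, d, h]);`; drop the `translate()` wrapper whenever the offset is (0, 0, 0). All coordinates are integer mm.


cube([102, 102, 1425]);
translate([2100, 0, 0]) cube([102, 102, 1425]);
translate([102, 0, 187]) cube([1998, 102, 74]);
translate([102, 0, 1125]) cube([1998, 102, 74]);
translate([256, 102, 35]) cube([76, 23, 1336]);
translate([486, 102, 35]) cube([76, 23, 1336]);
translate([716, 102, 35]) cube([76, 23, 1336]);
translate([946, 102, 35]) cube([76, 23, 1336]);
translate([1176, 102, 35]) cube([76, 23, 1336]);
translate([1406, 102, 35]) cube([76, 23, 1336]);
translate([1636, 102, 35]) cube([76, 23, 1336]);
translate([1866, 102, 35]) cube([76, 23, 1336]);


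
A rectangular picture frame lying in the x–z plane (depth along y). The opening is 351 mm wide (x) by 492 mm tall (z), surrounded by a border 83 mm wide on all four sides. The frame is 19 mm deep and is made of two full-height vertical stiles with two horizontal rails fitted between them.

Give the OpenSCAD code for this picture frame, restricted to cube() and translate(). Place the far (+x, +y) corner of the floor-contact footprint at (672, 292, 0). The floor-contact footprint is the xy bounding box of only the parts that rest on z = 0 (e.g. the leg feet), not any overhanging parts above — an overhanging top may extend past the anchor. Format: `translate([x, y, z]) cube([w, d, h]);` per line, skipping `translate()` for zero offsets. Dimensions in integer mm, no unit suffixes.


translate([155, 273, 0]) cube([83, 19, 658]);
translate([589, 273, 0]) cube([83, 19, 658]);
translate([238, 273, 0]) cube([351, 19, 83]);
translate([238, 273, 575]) cube([351, 19, 83]);


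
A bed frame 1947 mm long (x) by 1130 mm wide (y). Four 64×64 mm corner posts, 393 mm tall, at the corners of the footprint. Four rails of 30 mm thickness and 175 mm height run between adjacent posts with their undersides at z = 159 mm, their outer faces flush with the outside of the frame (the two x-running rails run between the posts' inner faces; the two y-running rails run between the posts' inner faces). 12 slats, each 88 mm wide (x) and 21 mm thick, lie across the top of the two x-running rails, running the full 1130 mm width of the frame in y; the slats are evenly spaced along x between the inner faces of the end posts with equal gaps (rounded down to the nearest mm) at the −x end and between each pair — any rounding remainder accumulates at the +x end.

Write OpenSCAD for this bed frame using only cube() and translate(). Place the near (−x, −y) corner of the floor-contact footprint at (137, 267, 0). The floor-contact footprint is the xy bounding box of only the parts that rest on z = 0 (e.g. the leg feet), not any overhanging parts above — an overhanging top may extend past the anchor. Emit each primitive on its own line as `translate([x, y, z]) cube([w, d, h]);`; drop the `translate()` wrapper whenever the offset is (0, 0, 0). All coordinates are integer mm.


translate([137, 267, 0]) cube([64, 64, 393]);
translate([137, 1333, 0]) cube([64, 64, 393]);
translate([2020, 267, 0]) cube([64, 64, 393]);
translate([2020, 1333, 0]) cube([64, 64, 393]);
translate([201, 267, 159]) cube([1819, 30, 175]);
translate([201, 1367, 159]) cube([1819, 30, 175]);
translate([137, 331, 159]) cube([30, 1002, 175]);
translate([2054, 331, 159]) cube([30, 1002, 175]);
translate([259, 267, 334]) cube([88, 1130, 21]);
translate([405, 267, 334]) cube([88, 1130, 21]);
translate([551, 267, 334]) cube([88, 1130, 21]);
translate([697, 267, 334]) cube([88, 1130, 21]);
translate([843, 267, 334]) cube([88, 1130, 21]);
translate([989, 267, 334]) cube([88, 1130, 21]);
translate([1135, 267, 334]) cube([88, 1130, 21]);
translate([1281, 267, 334]) cube([88, 1130, 21]);
translate([1427, 267, 334]) cube([88, 1130, 21]);
translate([1573, 267, 334]) cube([88, 1130, 21]);
translate([1719, 267, 334]) cube([88, 1130, 21]);
translate([1865, 267, 334]) cube([88, 1130, 21]);


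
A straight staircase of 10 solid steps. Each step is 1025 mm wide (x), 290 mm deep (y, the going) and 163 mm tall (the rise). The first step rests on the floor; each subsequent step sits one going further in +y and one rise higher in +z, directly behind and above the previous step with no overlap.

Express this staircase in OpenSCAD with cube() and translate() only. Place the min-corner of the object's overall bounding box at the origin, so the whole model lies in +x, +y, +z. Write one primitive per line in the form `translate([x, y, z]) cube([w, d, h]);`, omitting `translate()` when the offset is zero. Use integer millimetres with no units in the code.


cube([1025, 290, 163]);
translate([0, 290, 163]) cube([1025, 290, 163]);
translate([0, 580, 326]) cube([1025, 290, 163]);
translate([0, 870, 489]) cube([1025, 290, 163]);
translate([0, 1160, 652]) cube([1025, 290, 163]);
translate([0, 1450, 815]) cube([1025, 290, 163]);
translate([0, 1740, 978]) cube([1025, 290, 163]);
translate([0, 2030, 1141]) cube([1025, 290, 163]);
translate([0, 2320, 1304]) cube([1025, 290, 163]);
translate([0, 2610, 1467]) cube([1025, 290, 163]);
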